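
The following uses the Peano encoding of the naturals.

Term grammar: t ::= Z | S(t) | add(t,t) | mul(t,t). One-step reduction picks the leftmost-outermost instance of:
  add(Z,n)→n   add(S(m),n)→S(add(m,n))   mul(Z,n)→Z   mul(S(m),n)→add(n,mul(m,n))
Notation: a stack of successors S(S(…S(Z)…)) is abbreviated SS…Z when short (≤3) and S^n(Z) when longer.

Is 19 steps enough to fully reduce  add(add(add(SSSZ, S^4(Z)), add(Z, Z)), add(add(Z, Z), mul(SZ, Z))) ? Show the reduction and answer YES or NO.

  start: add(add(add(SSSZ, S^4(Z)), add(Z, Z)), add(add(Z, Z), mul(SZ, Z)))
  →1  add(add(S(add(SSZ, S^4(Z))), add(Z, Z)), add(add(Z, Z), mul(SZ, Z)))
  →2  add(S(add(add(SSZ, S^4(Z)), add(Z, Z))), add(add(Z, Z), mul(SZ, Z)))
  →3  S(add(add(add(SSZ, S^4(Z)), add(Z, Z)), add(add(Z, Z), mul(SZ, Z))))
  →4  S(add(add(S(add(SZ, S^4(Z))), add(Z, Z)), add(add(Z, Z), mul(SZ, Z))))
  →5  S(add(S(add(add(SZ, S^4(Z)), add(Z, Z))), add(add(Z, Z), mul(SZ, Z))))
  →6  S(S(add(add(add(SZ, S^4(Z)), add(Z, Z)), add(add(Z, Z), mul(SZ, Z)))))
  →7  S(S(add(add(S(add(Z, S^4(Z))), add(Z, Z)), add(add(Z, Z), mul(SZ, Z)))))
  →8  S(S(add(S(add(add(Z, S^4(Z)), add(Z, Z))), add(add(Z, Z), mul(SZ, Z)))))
  →9  S(S(S(add(add(add(Z, S^4(Z)), add(Z, Z)), add(add(Z, Z), mul(SZ, Z))))))
  →10  S(S(S(add(add(S^4(Z), add(Z, Z)), add(add(Z, Z), mul(SZ, Z))))))
  →11  S(S(S(add(S(add(SSSZ, add(Z, Z))), add(add(Z, Z), mul(SZ, Z))))))
  →12  S(S(S(S(add(add(SSSZ, add(Z, Z)), add(add(Z, Z), mul(SZ, Z)))))))
  →13  S(S(S(S(add(S(add(SSZ, add(Z, Z))), add(add(Z, Z), mul(SZ, Z)))))))
  →14  S(S(S(S(S(add(add(SSZ, add(Z, Z)), add(add(Z, Z), mul(SZ, Z))))))))
  →15  S(S(S(S(S(add(S(add(SZ, add(Z, Z))), add(add(Z, Z), mul(SZ, Z))))))))
  →16  S(S(S(S(S(S(add(add(SZ, add(Z, Z)), add(add(Z, Z), mul(SZ, Z)))))))))
  →17  S(S(S(S(S(S(add(S(add(Z, add(Z, Z))), add(add(Z, Z), mul(SZ, Z)))))))))
  →18  S(S(S(S(S(S(S(add(add(Z, add(Z, Z)), add(add(Z, Z), mul(SZ, Z))))))))))
  →19  S(S(S(S(S(S(S(add(add(Z, Z), add(add(Z, Z), mul(SZ, Z))))))))))

Answer: NO — after 19 steps the term is S(S(S(S(S(S(S(add(add(Z, Z), add(add(Z, Z), mul(SZ, Z)))))))))), not yet normal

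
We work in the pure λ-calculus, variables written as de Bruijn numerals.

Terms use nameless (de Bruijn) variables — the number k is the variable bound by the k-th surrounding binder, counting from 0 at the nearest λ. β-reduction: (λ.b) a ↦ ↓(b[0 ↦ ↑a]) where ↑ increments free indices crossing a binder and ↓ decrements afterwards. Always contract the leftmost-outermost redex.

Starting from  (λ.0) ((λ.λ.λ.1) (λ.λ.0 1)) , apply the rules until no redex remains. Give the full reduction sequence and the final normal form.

Answer: normal form = λ.λ.1  (in 2 steps)

Reduction:
  start: (λ.0) ((λ.λ.λ.1) (λ.λ.0 1))
  [1] (λ.λ.λ.1) (λ.λ.0 1)
  [2] λ.λ.1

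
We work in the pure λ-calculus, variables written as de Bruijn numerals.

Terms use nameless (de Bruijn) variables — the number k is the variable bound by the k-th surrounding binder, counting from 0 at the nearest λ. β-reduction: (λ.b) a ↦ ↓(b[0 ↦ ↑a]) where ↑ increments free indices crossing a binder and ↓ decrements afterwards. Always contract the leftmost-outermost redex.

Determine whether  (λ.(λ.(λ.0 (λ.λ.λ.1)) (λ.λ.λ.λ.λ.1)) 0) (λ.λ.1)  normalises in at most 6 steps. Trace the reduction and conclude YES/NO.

Answer: YES — reaches normal form λ.λ.λ.λ.1 in 4 ≤ 6 steps

Reduction:
  start: (λ.(λ.(λ.0 (λ.λ.λ.1)) (λ.λ.λ.λ.λ.1)) 0) (λ.λ.1)
  →1  (λ.(λ.0 (λ.λ.λ.1)) (λ.λ.λ.λ.λ.1)) (λ.λ.1)
  →2  (λ.0 (λ.λ.λ.1)) (λ.λ.λ.λ.λ.1)
  →3  (λ.λ.λ.λ.λ.1) (λ.λ.λ.1)
  →4  λ.λ.λ.λ.1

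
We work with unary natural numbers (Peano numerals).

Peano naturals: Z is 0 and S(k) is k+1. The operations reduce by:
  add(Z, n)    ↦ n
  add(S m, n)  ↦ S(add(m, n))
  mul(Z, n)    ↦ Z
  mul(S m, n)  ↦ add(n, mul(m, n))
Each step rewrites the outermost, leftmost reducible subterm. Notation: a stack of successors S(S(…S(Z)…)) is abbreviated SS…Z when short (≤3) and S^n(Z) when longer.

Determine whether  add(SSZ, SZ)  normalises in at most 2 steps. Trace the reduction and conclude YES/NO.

Answer: NO — after 2 steps the term is S(S(add(Z, SZ))), not yet normal

Working:
  start: add(SSZ, SZ)
  step 1: S(add(SZ, SZ))
  step 2: S(S(add(Z, SZ)))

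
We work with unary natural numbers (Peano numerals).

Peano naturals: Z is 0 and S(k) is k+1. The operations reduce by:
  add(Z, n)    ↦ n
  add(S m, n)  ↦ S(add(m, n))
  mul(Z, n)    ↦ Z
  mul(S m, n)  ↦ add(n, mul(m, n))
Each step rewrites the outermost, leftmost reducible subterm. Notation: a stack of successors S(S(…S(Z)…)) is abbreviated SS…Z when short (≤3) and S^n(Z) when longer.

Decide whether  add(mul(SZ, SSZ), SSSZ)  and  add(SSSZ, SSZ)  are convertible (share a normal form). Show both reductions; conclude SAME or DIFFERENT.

Term A:
  start: add(mul(SZ, SSZ), SSSZ)
  [1] add(add(SSZ, mul(Z, SSZ)), SSSZ)
  [2] add(S(add(SZ, mul(Z, SSZ))), SSSZ)
  [3] S(add(add(SZ, mul(Z, SSZ)), SSSZ))
  [4] S(add(S(add(Z, mul(Z, SSZ))), SSSZ))
  [5] S(S(add(add(Z, mul(Z, SSZ)), SSSZ)))
  [6] S(S(add(mul(Z, SSZ), SSSZ)))
  [7] S(S(add(Z, SSSZ)))
  [8] S^5(Z)

Term B:
  start: add(SSSZ, SSZ)
  [1] S(add(SSZ, SSZ))
  [2] S(S(add(SZ, SSZ)))
  [3] S(S(S(add(Z, SSZ))))
  [4] S^5(Z)

Answer: SAME — A ⇓ S^5(Z), B ⇓ S^5(Z)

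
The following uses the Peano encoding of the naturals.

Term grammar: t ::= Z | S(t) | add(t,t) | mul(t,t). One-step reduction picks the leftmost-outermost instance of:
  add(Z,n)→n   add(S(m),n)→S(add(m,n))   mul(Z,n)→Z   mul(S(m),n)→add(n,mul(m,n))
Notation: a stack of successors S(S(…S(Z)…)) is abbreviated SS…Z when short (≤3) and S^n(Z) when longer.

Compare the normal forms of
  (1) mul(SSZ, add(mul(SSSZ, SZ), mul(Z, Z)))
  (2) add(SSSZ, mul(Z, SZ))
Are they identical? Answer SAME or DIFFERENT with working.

Term A:
  start: mul(SSZ, add(mul(SSSZ, SZ), mul(Z, Z)))
  [1] add(add(mul(SSSZ, SZ), mul(Z, Z)), mul(SZ, add(mul(SSSZ, SZ), mul(Z, Z))))
  [2] add(add(add(SZ, mul(SSZ, SZ)), mul(Z, Z)), mul(SZ, add(mul(SSSZ, SZ), mul(Z, Z))))
  [3] add(add(S(add(Z, mul(SSZ, SZ))), mul(Z, Z)), mul(SZ, add(mul(SSSZ, SZ), mul(Z, Z))))
  [4] add(S(add(add(Z, mul(SSZ, SZ)), mul(Z, Z))), mul(SZ, add(mul(SSSZ, SZ), mul(Z, Z))))
  [5] S(add(add(add(Z, mul(SSZ, SZ)), mul(Z, Z)), mul(SZ, add(mul(SSSZ, SZ), mul(Z, Z)))))
  [6] S(add(add(mul(SSZ, SZ), mul(Z, Z)), mul(SZ, add(mul(SSSZ, SZ), mul(Z, Z)))))
  [7] S(add(add(add(SZ, mul(SZ, SZ)), mul(Z, Z)), mul(SZ, add(mul(SSSZ, SZ), mul(Z, Z)))))
  [8] S(add(add(S(add(Z, mul(SZ, SZ))), mul(Z, Z)), mul(SZ, add(mul(SSSZ, SZ), mul(Z, Z)))))
  [9] S(add(S(add(add(Z, mul(SZ, SZ)), mul(Z, Z))), mul(SZ, add(mul(SSSZ, SZ), mul(Z, Z)))))
  [10] S(S(add(add(add(Z, mul(SZ, SZ)), mul(Z, Z)), mul(SZ, add(mul(SSSZ, SZ), mul(Z, Z))))))
  [11] S(S(add(add(mul(SZ, SZ), mul(Z, Z)), mul(SZ, add(mul(SSSZ, SZ), mul(Z, Z))))))
  [12] S(S(add(add(add(SZ, mul(Z, SZ)), mul(Z, Z)), mul(SZ, add(mul(SSSZ, SZ), mul(Z, Z))))))
  [13] S(S(add(add(S(add(Z, mul(Z, SZ))), mul(Z, Z)), mul(SZ, add(mul(SSSZ, SZ), mul(Z, Z))))))
  [14] S(S(add(S(add(add(Z, mul(Z, SZ)), mul(Z, Z))), mul(SZ, add(mul(SSSZ, SZ), mul(Z, Z))))))
  [15] S(S(S(add(add(add(Z, mul(Z, SZ)), mul(Z, Z)), mul(SZ, add(mul(SSSZ, SZ), mul(Z, Z)))))))
  [16] S(S(S(add(add(mul(Z, SZ), mul(Z, Z)), mul(SZ, add(mul(SSSZ, SZ), mul(Z, Z)))))))
  [17] S(S(S(add(add(Z, mul(Z, Z)), mul(SZ, add(mul(SSSZ, SZ), mul(Z, Z)))))))
  [18] S(S(S(add(mul(Z, Z), mul(SZ, add(mul(SSSZ, SZ), mul(Z, Z)))))))
  [19] S(S(S(add(Z, mul(SZ, add(mul(SSSZ, SZ), mul(Z, Z)))))))
  [20] S(S(S(mul(SZ, add(mul(SSSZ, SZ), mul(Z, Z))))))
  [21] S(S(S(add(add(mul(SSSZ, SZ), mul(Z, Z)), mul(Z, add(mul(SSSZ, SZ), mul(Z, Z)))))))
  [22] S(S(S(add(add(add(SZ, mul(SSZ, SZ)), mul(Z, Z)), mul(Z, add(mul(SSSZ, SZ), mul(Z, Z)))))))
  [23] S(S(S(add(add(S(add(Z, mul(SSZ, SZ))), mul(Z, Z)), mul(Z, add(mul(SSSZ, SZ), mul(Z, Z)))))))
  [24] S(S(S(add(S(add(add(Z, mul(SSZ, SZ)), mul(Z, Z))), mul(Z, add(mul(SSSZ, SZ), mul(Z, Z)))))))
  [25] S(S(S(S(add(add(add(Z, mul(SSZ, SZ)), mul(Z, Z)), mul(Z, add(mul(SSSZ, SZ), mul(Z, Z))))))))
  [26] S(S(S(S(add(add(mul(SSZ, SZ), mul(Z, Z)), mul(Z, add(mul(SSSZ, SZ), mul(Z, Z))))))))
  [27] S(S(S(S(add(add(add(SZ, mul(SZ, SZ)), mul(Z, Z)), mul(Z, add(mul(SSSZ, SZ), mul(Z, Z))))))))
  [28] S(S(S(S(add(add(S(add(Z, mul(SZ, SZ))), mul(Z, Z)), mul(Z, add(mul(SSSZ, SZ), mul(Z, Z))))))))
  [29] S(S(S(S(add(S(add(add(Z, mul(SZ, SZ)), mul(Z, Z))), mul(Z, add(mul(SSSZ, SZ), mul(Z, Z))))))))
  [30] S(S(S(S(S(add(add(add(Z, mul(SZ, SZ)), mul(Z, Z)), mul(Z, add(mul(SSSZ, SZ), mul(Z, Z)))))))))
  [31] S(S(S(S(S(add(add(mul(SZ, SZ), mul(Z, Z)), mul(Z, add(mul(SSSZ, SZ), mul(Z, Z)))))))))
  [32] S(S(S(S(S(add(add(add(SZ, mul(Z, SZ)), mul(Z, Z)), mul(Z, add(mul(SSSZ, SZ), mul(Z, Z)))))))))
  [33] S(S(S(S(S(add(add(S(add(Z, mul(Z, SZ))), mul(Z, Z)), mul(Z, add(mul(SSSZ, SZ), mul(Z, Z)))))))))
  [34] S(S(S(S(S(add(S(add(add(Z, mul(Z, SZ)), mul(Z, Z))), mul(Z, add(mul(SSSZ, SZ), mul(Z, Z)))))))))
  [35] S(S(S(S(S(S(add(add(add(Z, mul(Z, SZ)), mul(Z, Z)), mul(Z, add(mul(SSSZ, SZ), mul(Z, Z))))))))))
  [36] S(S(S(S(S(S(add(add(mul(Z, SZ), mul(Z, Z)), mul(Z, add(mul(SSSZ, SZ), mul(Z, Z))))))))))
  [37] S(S(S(S(S(S(add(add(Z, mul(Z, Z)), mul(Z, add(mul(SSSZ, SZ), mul(Z, Z))))))))))
  [38] S(S(S(S(S(S(add(mul(Z, Z), mul(Z, add(mul(SSSZ, SZ), mul(Z, Z))))))))))
  [39] S(S(S(S(S(S(add(Z, mul(Z, add(mul(SSSZ, SZ), mul(Z, Z))))))))))
  [40] S(S(S(S(S(S(mul(Z, add(mul(SSSZ, SZ), mul(Z, Z)))))))))
  [41] S^6(Z)

Term B:
  start: add(SSSZ, mul(Z, SZ))
  [1] S(add(SSZ, mul(Z, SZ)))
  [2] S(S(add(SZ, mul(Z, SZ))))
  [3] S(S(S(add(Z, mul(Z, SZ)))))
  [4] S(S(S(mul(Z, SZ))))
  [5] SSSZ

Answer: DIFFERENT — A ⇓ S^6(Z), B ⇓ SSSZ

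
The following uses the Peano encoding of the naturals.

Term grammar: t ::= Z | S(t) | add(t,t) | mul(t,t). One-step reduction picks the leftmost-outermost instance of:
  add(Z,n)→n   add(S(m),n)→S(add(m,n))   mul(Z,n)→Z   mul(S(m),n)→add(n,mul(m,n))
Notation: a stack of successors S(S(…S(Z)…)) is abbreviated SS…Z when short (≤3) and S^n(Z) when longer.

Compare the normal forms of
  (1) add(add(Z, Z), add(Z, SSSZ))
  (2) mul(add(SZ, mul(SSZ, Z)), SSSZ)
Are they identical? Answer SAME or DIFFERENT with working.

Answer: SAME — A ⇓ SSSZ, B ⇓ SSSZ

Working:
Term A:
  start: add(add(Z, Z), add(Z, SSSZ))
  step 1: add(Z, add(Z, SSSZ))
  step 2: add(Z, SSSZ)
  step 3: SSSZ

Term B:
  start: mul(add(SZ, mul(SSZ, Z)), SSSZ)
  step 1: mul(S(add(Z, mul(SSZ, Z))), SSSZ)
  step 2: add(SSSZ, mul(add(Z, mul(SSZ, Z)), SSSZ))
  step 3: S(add(SSZ, mul(add(Z, mul(SSZ, Z)), SSSZ)))
  step 4: S(S(add(SZ, mul(add(Z, mul(SSZ, Z)), SSSZ))))
  step 5: S(S(S(add(Z, mul(add(Z, mul(SSZ, Z)), SSSZ)))))
  step 6: S(S(S(mul(add(Z, mul(SSZ, Z)), SSSZ))))
  step 7: S(S(S(mul(mul(SSZ, Z), SSSZ))))
  step 8: S(S(S(mul(add(Z, mul(SZ, Z)), SSSZ))))
  step 9: S(S(S(mul(mul(SZ, Z), SSSZ))))
  step 10: S(S(S(mul(add(Z, mul(Z, Z)), SSSZ))))
  step 11: S(S(S(mul(mul(Z, Z), SSSZ))))
  step 12: S(S(S(mul(Z, SSSZ))))
  step 13: SSSZ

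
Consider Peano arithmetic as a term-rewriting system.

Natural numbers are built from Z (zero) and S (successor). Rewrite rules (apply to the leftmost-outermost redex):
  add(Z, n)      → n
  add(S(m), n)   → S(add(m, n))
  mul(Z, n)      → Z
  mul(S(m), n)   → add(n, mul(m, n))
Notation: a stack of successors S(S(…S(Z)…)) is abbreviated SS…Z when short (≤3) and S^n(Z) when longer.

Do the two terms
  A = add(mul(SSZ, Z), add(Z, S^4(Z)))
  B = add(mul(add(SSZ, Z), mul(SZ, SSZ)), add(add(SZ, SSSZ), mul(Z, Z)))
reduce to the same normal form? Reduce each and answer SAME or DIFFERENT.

Term A:
  start: add(mul(SSZ, Z), add(Z, S^4(Z)))
  step 1: add(add(Z, mul(SZ, Z)), add(Z, S^4(Z)))
  step 2: add(mul(SZ, Z), add(Z, S^4(Z)))
  step 3: add(add(Z, mul(Z, Z)), add(Z, S^4(Z)))
  step 4: add(mul(Z, Z), add(Z, S^4(Z)))
  step 5: add(Z, add(Z, S^4(Z)))
  step 6: add(Z, S^4(Z))
  step 7: S^4(Z)

Term B:
  start: add(mul(add(SSZ, Z), mul(SZ, SSZ)), add(add(SZ, SSSZ), mul(Z, Z)))
  step 1: add(mul(S(add(SZ, Z)), mul(SZ, SSZ)), add(add(SZ, SSSZ), mul(Z, Z)))
  step 2: add(add(mul(SZ, SSZ), mul(add(SZ, Z), mul(SZ, SSZ))), add(add(SZ, SSSZ), mul(Z, Z)))
  step 3: add(add(add(SSZ, mul(Z, SSZ)), mul(add(SZ, Z), mul(SZ, SSZ))), add(add(SZ, SSSZ), mul(Z, Z)))
  step 4: add(add(S(add(SZ, mul(Z, SSZ))), mul(add(SZ, Z), mul(SZ, SSZ))), add(add(SZ, SSSZ), mul(Z, Z)))
  step 5: add(S(add(add(SZ, mul(Z, SSZ)), mul(add(SZ, Z), mul(SZ, SSZ)))), add(add(SZ, SSSZ), mul(Z, Z)))
  step 6: S(add(add(add(SZ, mul(Z, SSZ)), mul(add(SZ, Z), mul(SZ, SSZ))), add(add(SZ, SSSZ), mul(Z, Z))))
  step 7: S(add(add(S(add(Z, mul(Z, SSZ))), mul(add(SZ, Z), mul(SZ, SSZ))), add(add(SZ, SSSZ), mul(Z, Z))))
  step 8: S(add(S(add(add(Z, mul(Z, SSZ)), mul(add(SZ, Z), mul(SZ, SSZ)))), add(add(SZ, SSSZ), mul(Z, Z))))
  step 9: S(S(add(add(add(Z, mul(Z, SSZ)), mul(add(SZ, Z), mul(SZ, SSZ))), add(add(SZ, SSSZ), mul(Z, Z)))))
  step 10: S(S(add(add(mul(Z, SSZ), mul(add(SZ, Z), mul(SZ, SSZ))), add(add(SZ, SSSZ), mul(Z, Z)))))
  step 11: S(S(add(add(Z, mul(add(SZ, Z), mul(SZ, SSZ))), add(add(SZ, SSSZ), mul(Z, Z)))))
  step 12: S(S(add(mul(add(SZ, Z), mul(SZ, SSZ)), add(add(SZ, SSSZ), mul(Z, Z)))))
  step 13: S(S(add(mul(S(add(Z, Z)), mul(SZ, SSZ)), add(add(SZ, SSSZ), mul(Z, Z)))))
  step 14: S(S(add(add(mul(SZ, SSZ), mul(add(Z, Z), mul(SZ, SSZ))), add(add(SZ, SSSZ), mul(Z, Z)))))
  step 15: S(S(add(add(add(SSZ, mul(Z, SSZ)), mul(add(Z, Z), mul(SZ, SSZ))), add(add(SZ, SSSZ), mul(Z, Z)))))
  step 16: S(S(add(add(S(add(SZ, mul(Z, SSZ))), mul(add(Z, Z), mul(SZ, SSZ))), add(add(SZ, SSSZ), mul(Z, Z)))))
  step 17: S(S(add(S(add(add(SZ, mul(Z, SSZ)), mul(add(Z, Z), mul(SZ, SSZ)))), add(add(SZ, SSSZ), mul(Z, Z)))))
  step 18: S(S(S(add(add(add(SZ, mul(Z, SSZ)), mul(add(Z, Z), mul(SZ, SSZ))), add(add(SZ, SSSZ), mul(Z, Z))))))
  step 19: S(S(S(add(add(S(add(Z, mul(Z, SSZ))), mul(add(Z, Z), mul(SZ, SSZ))), add(add(SZ, SSSZ), mul(Z, Z))))))
  step 20: S(S(S(add(S(add(add(Z, mul(Z, SSZ)), mul(add(Z, Z), mul(SZ, SSZ)))), add(add(SZ, SSSZ), mul(Z, Z))))))
  step 21: S(S(S(S(add(add(add(Z, mul(Z, SSZ)), mul(add(Z, Z), mul(SZ, SSZ))), add(add(SZ, SSSZ), mul(Z, Z)))))))
  step 22: S(S(S(S(add(add(mul(Z, SSZ), mul(add(Z, Z), mul(SZ, SSZ))), add(add(SZ, SSSZ), mul(Z, Z)))))))
  step 23: S(S(S(S(add(add(Z, mul(add(Z, Z), mul(SZ, SSZ))), add(add(SZ, SSSZ), mul(Z, Z)))))))
  step 24: S(S(S(S(add(mul(add(Z, Z), mul(SZ, SSZ)), add(add(SZ, SSSZ), mul(Z, Z)))))))
  step 25: S(S(S(S(add(mul(Z, mul(SZ, SSZ)), add(add(SZ, SSSZ), mul(Z, Z)))))))
  step 26: S(S(S(S(add(Z, add(add(SZ, SSSZ), mul(Z, Z)))))))
  step 27: S(S(S(S(add(add(SZ, SSSZ), mul(Z, Z))))))
  step 28: S(S(S(S(add(S(add(Z, SSSZ)), mul(Z, Z))))))
  step 29: S(S(S(S(S(add(add(Z, SSSZ), mul(Z, Z)))))))
  step 30: S(S(S(S(S(add(SSSZ, mul(Z, Z)))))))
  step 31: S(S(S(S(S(S(add(SSZ, mul(Z, Z))))))))
  step 32: S(S(S(S(S(S(S(add(SZ, mul(Z, Z)))))))))
  step 33: S(S(S(S(S(S(S(S(add(Z, mul(Z, Z))))))))))
  step 34: S(S(S(S(S(S(S(S(mul(Z, Z)))))))))
  step 35: S^8(Z)

Answer: DIFFERENT — A ⇓ S^4(Z), B ⇓ S^8(Z)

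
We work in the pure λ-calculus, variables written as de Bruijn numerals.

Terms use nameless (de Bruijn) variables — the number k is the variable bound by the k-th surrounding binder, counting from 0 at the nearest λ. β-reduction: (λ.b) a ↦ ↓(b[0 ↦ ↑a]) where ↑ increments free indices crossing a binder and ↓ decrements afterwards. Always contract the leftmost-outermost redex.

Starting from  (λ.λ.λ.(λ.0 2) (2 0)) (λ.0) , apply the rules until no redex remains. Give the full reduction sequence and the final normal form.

  start: (λ.λ.λ.(λ.0 2) (2 0)) (λ.0)
  →1  λ.λ.(λ.0 2) ((λ.0) 0)
  →2  λ.λ.(λ.0) 0 1
  →3  λ.λ.0 1

Answer: normal form = λ.λ.0 1  (in 3 steps)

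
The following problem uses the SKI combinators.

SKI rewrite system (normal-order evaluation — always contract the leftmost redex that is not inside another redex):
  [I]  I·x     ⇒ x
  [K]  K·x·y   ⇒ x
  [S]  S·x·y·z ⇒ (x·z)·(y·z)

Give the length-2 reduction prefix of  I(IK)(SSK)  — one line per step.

  start: I(IK)(SSK)
  →1  IK(SSK)
  →2  K(SSK)

Answer: after 2 steps: K(SSK)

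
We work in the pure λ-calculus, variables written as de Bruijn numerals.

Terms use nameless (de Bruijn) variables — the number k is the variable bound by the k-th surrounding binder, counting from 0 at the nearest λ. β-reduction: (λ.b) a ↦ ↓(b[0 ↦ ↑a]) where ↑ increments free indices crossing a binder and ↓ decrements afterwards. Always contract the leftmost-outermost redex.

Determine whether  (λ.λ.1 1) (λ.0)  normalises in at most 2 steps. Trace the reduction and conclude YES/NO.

Answer: YES — reaches normal form λ.λ.0 in 2 ≤ 2 steps

Working:
  start: (λ.λ.1 1) (λ.0)
  →1  λ.(λ.0) (λ.0)
  →2  λ.λ.0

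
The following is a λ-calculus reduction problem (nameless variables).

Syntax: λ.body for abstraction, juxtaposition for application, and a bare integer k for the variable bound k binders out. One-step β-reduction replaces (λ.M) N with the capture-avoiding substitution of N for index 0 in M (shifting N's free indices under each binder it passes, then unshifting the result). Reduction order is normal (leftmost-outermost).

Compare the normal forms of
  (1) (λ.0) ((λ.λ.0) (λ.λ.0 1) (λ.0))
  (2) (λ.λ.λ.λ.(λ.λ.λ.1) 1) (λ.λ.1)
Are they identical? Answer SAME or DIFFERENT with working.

Term A:
  start: (λ.0) ((λ.λ.0) (λ.λ.0 1) (λ.0))
  step 1: (λ.λ.0) (λ.λ.0 1) (λ.0)
  step 2: (λ.0) (λ.0)
  step 3: λ.0

Term B:
  start: (λ.λ.λ.λ.(λ.λ.λ.1) 1) (λ.λ.1)
  step 1: λ.λ.λ.(λ.λ.λ.1) 1
  step 2: λ.λ.λ.λ.λ.1

Answer: DIFFERENT — A ⇓ λ.0, B ⇓ λ.λ.λ.λ.λ.1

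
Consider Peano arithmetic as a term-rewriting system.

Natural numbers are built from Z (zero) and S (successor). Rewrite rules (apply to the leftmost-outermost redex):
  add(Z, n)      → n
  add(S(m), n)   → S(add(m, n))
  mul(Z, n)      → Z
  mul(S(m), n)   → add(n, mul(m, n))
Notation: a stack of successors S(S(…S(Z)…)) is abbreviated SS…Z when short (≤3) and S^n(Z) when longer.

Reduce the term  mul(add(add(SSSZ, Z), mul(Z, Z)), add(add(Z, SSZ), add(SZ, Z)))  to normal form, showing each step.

Answer: normal form = S^9(Z)  (in 43 steps)

Working:
  start: mul(add(add(SSSZ, Z), mul(Z, Z)), add(add(Z, SSZ), add(SZ, Z)))
  step 1: mul(add(S(add(SSZ, Z)), mul(Z, Z)), add(add(Z, SSZ), add(SZ, Z)))
  step 2: mul(S(add(add(SSZ, Z), mul(Z, Z))), add(add(Z, SSZ), add(SZ, Z)))
  step 3: add(add(add(Z, SSZ), add(SZ, Z)), mul(add(add(SSZ, Z), mul(Z, Z)), add(add(Z, SSZ), add(SZ, Z))))
  step 4: add(add(SSZ, add(SZ, Z)), mul(add(add(SSZ, Z), mul(Z, Z)), add(add(Z, SSZ), add(SZ, Z))))
  step 5: add(S(add(SZ, add(SZ, Z))), mul(add(add(SSZ, Z), mul(Z, Z)), add(add(Z, SSZ), add(SZ, Z))))
  step 6: S(add(add(SZ, add(SZ, Z)), mul(add(add(SSZ, Z), mul(Z, Z)), add(add(Z, SSZ), add(SZ, Z)))))
  step 7: S(add(S(add(Z, add(SZ, Z))), mul(add(add(SSZ, Z), mul(Z, Z)), add(add(Z, SSZ), add(SZ, Z)))))
  step 8: S(S(add(add(Z, add(SZ, Z)), mul(add(add(SSZ, Z), mul(Z, Z)), add(add(Z, SSZ), add(SZ, Z))))))
  step 9: S(S(add(add(SZ, Z), mul(add(add(SSZ, Z), mul(Z, Z)), add(add(Z, SSZ), add(SZ, Z))))))
  step 10: S(S(add(S(add(Z, Z)), mul(add(add(SSZ, Z), mul(Z, Z)), add(add(Z, SSZ), add(SZ, Z))))))
  step 11: S(S(S(add(add(Z, Z), mul(add(add(SSZ, Z), mul(Z, Z)), add(add(Z, SSZ), add(SZ, Z)))))))
  step 12: S(S(S(add(Z, mul(add(add(SSZ, Z), mul(Z, Z)), add(add(Z, SSZ), add(SZ, Z)))))))
  step 13: S(S(S(mul(add(add(SSZ, Z), mul(Z, Z)), add(add(Z, SSZ), add(SZ, Z))))))
  step 14: S(S(S(mul(add(S(add(SZ, Z)), mul(Z, Z)), add(add(Z, SSZ), add(SZ, Z))))))
  step 15: S(S(S(mul(S(add(add(SZ, Z), mul(Z, Z))), add(add(Z, SSZ), add(SZ, Z))))))
  step 16: S(S(S(add(add(add(Z, SSZ), add(SZ, Z)), mul(add(add(SZ, Z), mul(Z, Z)), add(add(Z, SSZ), add(SZ, Z)))))))
  step 17: S(S(S(add(add(SSZ, add(SZ, Z)), mul(add(add(SZ, Z), mul(Z, Z)), add(add(Z, SSZ), add(SZ, Z)))))))
  step 18: S(S(S(add(S(add(SZ, add(SZ, Z))), mul(add(add(SZ, Z), mul(Z, Z)), add(add(Z, SSZ), add(SZ, Z)))))))
  step 19: S(S(S(S(add(add(SZ, add(SZ, Z)), mul(add(add(SZ, Z), mul(Z, Z)), add(add(Z, SSZ), add(SZ, Z))))))))
  step 20: S(S(S(S(add(S(add(Z, add(SZ, Z))), mul(add(add(SZ, Z), mul(Z, Z)), add(add(Z, SSZ), add(SZ, Z))))))))
  step 21: S(S(S(S(S(add(add(Z, add(SZ, Z)), mul(add(add(SZ, Z), mul(Z, Z)), add(add(Z, SSZ), add(SZ, Z)))))))))
  step 22: S(S(S(S(S(add(add(SZ, Z), mul(add(add(SZ, Z), mul(Z, Z)), add(add(Z, SSZ), add(SZ, Z)))))))))
  step 23: S(S(S(S(S(add(S(add(Z, Z)), mul(add(add(SZ, Z), mul(Z, Z)), add(add(Z, SSZ), add(SZ, Z)))))))))
  step 24: S(S(S(S(S(S(add(add(Z, Z), mul(add(add(SZ, Z), mul(Z, Z)), add(add(Z, SSZ), add(SZ, Z))))))))))
  step 25: S(S(S(S(S(S(add(Z, mul(add(add(SZ, Z), mul(Z, Z)), add(add(Z, SSZ), add(SZ, Z))))))))))
  step 26: S(S(S(S(S(S(mul(add(add(SZ, Z), mul(Z, Z)), add(add(Z, SSZ), add(SZ, Z)))))))))
  step 27: S(S(S(S(S(S(mul(add(S(add(Z, Z)), mul(Z, Z)), add(add(Z, SSZ), add(SZ, Z)))))))))
  step 28: S(S(S(S(S(S(mul(S(add(add(Z, Z), mul(Z, Z))), add(add(Z, SSZ), add(SZ, Z)))))))))
  step 29: S(S(S(S(S(S(add(add(add(Z, SSZ), add(SZ, Z)), mul(add(add(Z, Z), mul(Z, Z)), add(add(Z, SSZ), add(SZ, Z))))))))))
  step 30: S(S(S(S(S(S(add(add(SSZ, add(SZ, Z)), mul(add(add(Z, Z), mul(Z, Z)), add(add(Z, SSZ), add(SZ, Z))))))))))
  step 31: S(S(S(S(S(S(add(S(add(SZ, add(SZ, Z))), mul(add(add(Z, Z), mul(Z, Z)), add(add(Z, SSZ), add(SZ, Z))))))))))
  step 32: S(S(S(S(S(S(S(add(add(SZ, add(SZ, Z)), mul(add(add(Z, Z), mul(Z, Z)), add(add(Z, SSZ), add(SZ, Z)))))))))))
  step 33: S(S(S(S(S(S(S(add(S(add(Z, add(SZ, Z))), mul(add(add(Z, Z), mul(Z, Z)), add(add(Z, SSZ), add(SZ, Z)))))))))))
  step 34: S(S(S(S(S(S(S(S(add(add(Z, add(SZ, Z)), mul(add(add(Z, Z), mul(Z, Z)), add(add(Z, SSZ), add(SZ, Z))))))))))))
  step 35: S(S(S(S(S(S(S(S(add(add(SZ, Z), mul(add(add(Z, Z), mul(Z, Z)), add(add(Z, SSZ), add(SZ, Z))))))))))))
  step 36: S(S(S(S(S(S(S(S(add(S(add(Z, Z)), mul(add(add(Z, Z), mul(Z, Z)), add(add(Z, SSZ), add(SZ, Z))))))))))))
  step 37: S(S(S(S(S(S(S(S(S(add(add(Z, Z), mul(add(add(Z, Z), mul(Z, Z)), add(add(Z, SSZ), add(SZ, Z)))))))))))))
  step 38: S(S(S(S(S(S(S(S(S(add(Z, mul(add(add(Z, Z), mul(Z, Z)), add(add(Z, SSZ), add(SZ, Z)))))))))))))
  step 39: S(S(S(S(S(S(S(S(S(mul(add(add(Z, Z), mul(Z, Z)), add(add(Z, SSZ), add(SZ, Z))))))))))))
  step 40: S(S(S(S(S(S(S(S(S(mul(add(Z, mul(Z, Z)), add(add(Z, SSZ), add(SZ, Z))))))))))))
  step 41: S(S(S(S(S(S(S(S(S(mul(mul(Z, Z), add(add(Z, SSZ), add(SZ, Z))))))))))))
  step 42: S(S(S(S(S(S(S(S(S(mul(Z, add(add(Z, SSZ), add(SZ, Z))))))))))))
  step 43: S^9(Z)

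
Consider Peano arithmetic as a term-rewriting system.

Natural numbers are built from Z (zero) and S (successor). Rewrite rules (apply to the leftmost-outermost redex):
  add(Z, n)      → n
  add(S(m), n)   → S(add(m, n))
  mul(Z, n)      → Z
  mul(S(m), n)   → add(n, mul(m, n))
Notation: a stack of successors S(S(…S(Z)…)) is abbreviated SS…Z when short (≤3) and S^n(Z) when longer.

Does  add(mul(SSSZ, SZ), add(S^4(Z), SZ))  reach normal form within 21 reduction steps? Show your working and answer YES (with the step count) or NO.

Answer: YES — reaches normal form S^8(Z) in 19 ≤ 21 steps

Working:
  start: add(mul(SSSZ, SZ), add(S^4(Z), SZ))
  [1] add(add(SZ, mul(SSZ, SZ)), add(S^4(Z), SZ))
  [2] add(S(add(Z, mul(SSZ, SZ))), add(S^4(Z), SZ))
  [3] S(add(add(Z, mul(SSZ, SZ)), add(S^4(Z), SZ)))
  [4] S(add(mul(SSZ, SZ), add(S^4(Z), SZ)))
  [5] S(add(add(SZ, mul(SZ, SZ)), add(S^4(Z), SZ)))
  [6] S(add(S(add(Z, mul(SZ, SZ))), add(S^4(Z), SZ)))
  [7] S(S(add(add(Z, mul(SZ, SZ)), add(S^4(Z), SZ))))
  [8] S(S(add(mul(SZ, SZ), add(S^4(Z), SZ))))
  [9] S(S(add(add(SZ, mul(Z, SZ)), add(S^4(Z), SZ))))
  [10] S(S(add(S(add(Z, mul(Z, SZ))), add(S^4(Z), SZ))))
  [11] S(S(S(add(add(Z, mul(Z, SZ)), add(S^4(Z), SZ)))))
  [12] S(S(S(add(mul(Z, SZ), add(S^4(Z), SZ)))))
  [13] S(S(S(add(Z, add(S^4(Z), SZ)))))
  [14] S(S(S(add(S^4(Z), SZ))))
  [15] S(S(S(S(add(SSSZ, SZ)))))
  [16] S(S(S(S(S(add(SSZ, SZ))))))
  [17] S(S(S(S(S(S(add(SZ, SZ)))))))
  [18] S(S(S(S(S(S(S(add(Z, SZ))))))))
  [19] S^8(Z)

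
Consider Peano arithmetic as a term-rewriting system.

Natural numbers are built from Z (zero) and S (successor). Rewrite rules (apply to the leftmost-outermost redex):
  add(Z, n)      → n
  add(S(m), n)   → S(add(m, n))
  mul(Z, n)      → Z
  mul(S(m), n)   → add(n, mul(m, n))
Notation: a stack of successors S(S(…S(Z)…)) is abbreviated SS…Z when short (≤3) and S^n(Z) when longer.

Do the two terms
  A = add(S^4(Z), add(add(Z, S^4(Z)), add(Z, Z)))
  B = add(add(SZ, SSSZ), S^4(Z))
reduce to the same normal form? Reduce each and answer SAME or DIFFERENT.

Answer: SAME — A ⇓ S^8(Z), B ⇓ S^8(Z)

Derivation:
Term A:
  start: add(S^4(Z), add(add(Z, S^4(Z)), add(Z, Z)))
  →1  S(add(SSSZ, add(add(Z, S^4(Z)), add(Z, Z))))
  →2  S(S(add(SSZ, add(add(Z, S^4(Z)), add(Z, Z)))))
  →3  S(S(S(add(SZ, add(add(Z, S^4(Z)), add(Z, Z))))))
  →4  S(S(S(S(add(Z, add(add(Z, S^4(Z)), add(Z, Z)))))))
  →5  S(S(S(S(add(add(Z, S^4(Z)), add(Z, Z))))))
  →6  S(S(S(S(add(S^4(Z), add(Z, Z))))))
  →7  S(S(S(S(S(add(SSSZ, add(Z, Z)))))))
  →8  S(S(S(S(S(S(add(SSZ, add(Z, Z))))))))
  →9  S(S(S(S(S(S(S(add(SZ, add(Z, Z)))))))))
  →10  S(S(S(S(S(S(S(S(add(Z, add(Z, Z))))))))))
  →11  S(S(S(S(S(S(S(S(add(Z, Z)))))))))
  →12  S^8(Z)

Term B:
  start: add(add(SZ, SSSZ), S^4(Z))
  →1  add(S(add(Z, SSSZ)), S^4(Z))
  →2  S(add(add(Z, SSSZ), S^4(Z)))
  →3  S(add(SSSZ, S^4(Z)))
  →4  S(S(add(SSZ, S^4(Z))))
  →5  S(S(S(add(SZ, S^4(Z)))))
  →6  S(S(S(S(add(Z, S^4(Z))))))
  →7  S^8(Z)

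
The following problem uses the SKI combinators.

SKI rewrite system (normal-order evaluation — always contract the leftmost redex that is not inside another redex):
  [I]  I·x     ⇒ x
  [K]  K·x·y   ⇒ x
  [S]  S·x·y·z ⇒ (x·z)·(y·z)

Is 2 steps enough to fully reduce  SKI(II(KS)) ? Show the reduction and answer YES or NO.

Answer: NO — after 2 steps the term is II(KS), not yet normal

Reduction:
  start: SKI(II(KS))
  →1  K(II(KS))(I(II(KS)))
  →2  II(KS)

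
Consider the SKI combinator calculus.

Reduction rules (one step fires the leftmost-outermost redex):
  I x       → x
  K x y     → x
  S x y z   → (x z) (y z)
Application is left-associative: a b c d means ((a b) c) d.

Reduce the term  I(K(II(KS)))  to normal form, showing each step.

Answer: normal form = K(KS)  (in 3 steps)

Working:
  start: I(K(II(KS)))
  →1  K(II(KS))
  →2  K(I(KS))
  →3  K(KS)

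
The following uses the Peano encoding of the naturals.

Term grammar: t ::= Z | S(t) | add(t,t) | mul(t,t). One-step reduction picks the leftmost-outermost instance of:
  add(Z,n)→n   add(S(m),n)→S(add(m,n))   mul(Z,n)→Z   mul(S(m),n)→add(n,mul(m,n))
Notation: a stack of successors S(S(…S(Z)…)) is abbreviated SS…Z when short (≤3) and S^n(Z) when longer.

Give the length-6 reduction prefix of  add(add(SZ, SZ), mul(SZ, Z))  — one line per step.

Answer: after 6 steps: S(S(add(Z, mul(Z, Z))))

Reduction:
  start: add(add(SZ, SZ), mul(SZ, Z))
  step 1: add(S(add(Z, SZ)), mul(SZ, Z))
  step 2: S(add(add(Z, SZ), mul(SZ, Z)))
  step 3: S(add(SZ, mul(SZ, Z)))
  step 4: S(S(add(Z, mul(SZ, Z))))
  step 5: S(S(mul(SZ, Z)))
  step 6: S(S(add(Z, mul(Z, Z))))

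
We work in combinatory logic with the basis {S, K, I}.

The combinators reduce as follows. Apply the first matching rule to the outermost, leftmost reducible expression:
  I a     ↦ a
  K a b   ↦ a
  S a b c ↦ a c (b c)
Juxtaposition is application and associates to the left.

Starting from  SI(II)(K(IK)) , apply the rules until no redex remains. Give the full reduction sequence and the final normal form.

Answer: normal form = K  (in 4 steps)

Derivation:
  start: SI(II)(K(IK))
  →1  I(K(IK))(II(K(IK)))
  →2  K(IK)(II(K(IK)))
  →3  IK
  →4  K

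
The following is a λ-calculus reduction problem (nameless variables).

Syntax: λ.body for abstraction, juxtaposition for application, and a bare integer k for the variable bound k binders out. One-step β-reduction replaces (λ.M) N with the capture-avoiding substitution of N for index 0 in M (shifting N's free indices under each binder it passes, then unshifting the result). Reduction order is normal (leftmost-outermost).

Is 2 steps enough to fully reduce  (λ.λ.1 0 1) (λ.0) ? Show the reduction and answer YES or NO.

Answer: YES — reaches normal form λ.0 (λ.0) in 2 ≤ 2 steps

Derivation:
  start: (λ.λ.1 0 1) (λ.0)
  step 1: λ.(λ.0) 0 (λ.0)
  step 2: λ.0 (λ.0)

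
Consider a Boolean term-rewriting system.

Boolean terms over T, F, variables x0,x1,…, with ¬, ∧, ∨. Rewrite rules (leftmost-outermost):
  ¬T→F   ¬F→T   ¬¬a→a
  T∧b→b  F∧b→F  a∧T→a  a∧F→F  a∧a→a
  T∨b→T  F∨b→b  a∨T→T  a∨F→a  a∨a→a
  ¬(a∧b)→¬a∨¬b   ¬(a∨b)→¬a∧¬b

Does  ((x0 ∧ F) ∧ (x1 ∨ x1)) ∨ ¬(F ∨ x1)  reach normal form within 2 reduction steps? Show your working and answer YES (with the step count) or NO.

  start: ((x0 ∧ F) ∧ (x1 ∨ x1)) ∨ ¬(F ∨ x1)
  step 1: (F ∧ (x1 ∨ x1)) ∨ ¬(F ∨ x1)
  step 2: F ∨ ¬(F ∨ x1)

Answer: NO — after 2 steps the term is F ∨ ¬(F ∨ x1), not yet normal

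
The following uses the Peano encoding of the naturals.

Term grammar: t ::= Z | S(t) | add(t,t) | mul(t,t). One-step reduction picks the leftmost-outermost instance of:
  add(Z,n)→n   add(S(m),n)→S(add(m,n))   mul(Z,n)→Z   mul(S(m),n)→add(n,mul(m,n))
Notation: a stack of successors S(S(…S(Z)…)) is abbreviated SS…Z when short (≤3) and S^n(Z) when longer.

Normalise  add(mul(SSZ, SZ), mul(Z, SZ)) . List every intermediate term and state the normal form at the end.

  start: add(mul(SSZ, SZ), mul(Z, SZ))
  [1] add(add(SZ, mul(SZ, SZ)), mul(Z, SZ))
  [2] add(S(add(Z, mul(SZ, SZ))), mul(Z, SZ))
  [3] S(add(add(Z, mul(SZ, SZ)), mul(Z, SZ)))
  [4] S(add(mul(SZ, SZ), mul(Z, SZ)))
  [5] S(add(add(SZ, mul(Z, SZ)), mul(Z, SZ)))
  [6] S(add(S(add(Z, mul(Z, SZ))), mul(Z, SZ)))
  [7] S(S(add(add(Z, mul(Z, SZ)), mul(Z, SZ))))
  [8] S(S(add(mul(Z, SZ), mul(Z, SZ))))
  [9] S(S(add(Z, mul(Z, SZ))))
  [10] S(S(mul(Z, SZ)))
  [11] SSZ

Answer: normal form = SSZ  (in 11 steps)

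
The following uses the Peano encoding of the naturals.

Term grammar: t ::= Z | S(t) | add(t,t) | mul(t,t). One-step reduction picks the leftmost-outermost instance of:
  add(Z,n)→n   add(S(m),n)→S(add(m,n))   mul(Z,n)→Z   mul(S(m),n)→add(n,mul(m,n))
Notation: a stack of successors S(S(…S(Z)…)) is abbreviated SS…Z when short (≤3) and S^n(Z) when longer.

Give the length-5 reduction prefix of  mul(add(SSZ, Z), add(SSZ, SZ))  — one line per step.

Answer: after 5 steps: S(add(S(add(Z, SZ)), mul(add(SZ, Z), add(SSZ, SZ))))

Working:
  start: mul(add(SSZ, Z), add(SSZ, SZ))
  step 1: mul(S(add(SZ, Z)), add(SSZ, SZ))
  step 2: add(add(SSZ, SZ), mul(add(SZ, Z), add(SSZ, SZ)))
  step 3: add(S(add(SZ, SZ)), mul(add(SZ, Z), add(SSZ, SZ)))
  step 4: S(add(add(SZ, SZ), mul(add(SZ, Z), add(SSZ, SZ))))
  step 5: S(add(S(add(Z, SZ)), mul(add(SZ, Z), add(SSZ, SZ))))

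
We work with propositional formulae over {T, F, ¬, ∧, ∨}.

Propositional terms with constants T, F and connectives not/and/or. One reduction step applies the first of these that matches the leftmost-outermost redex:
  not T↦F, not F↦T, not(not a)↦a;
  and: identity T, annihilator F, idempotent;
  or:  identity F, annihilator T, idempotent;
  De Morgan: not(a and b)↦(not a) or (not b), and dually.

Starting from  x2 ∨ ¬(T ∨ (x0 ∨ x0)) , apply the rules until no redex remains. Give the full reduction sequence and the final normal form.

  start: x2 ∨ ¬(T ∨ (x0 ∨ x0))
  step 1: x2 ∨ (¬T ∧ ¬(x0 ∨ x0))
  step 2: x2 ∨ (F ∧ ¬(x0 ∨ x0))
  step 3: x2 ∨ F
  step 4: x2

Answer: normal form = x2  (in 4 steps)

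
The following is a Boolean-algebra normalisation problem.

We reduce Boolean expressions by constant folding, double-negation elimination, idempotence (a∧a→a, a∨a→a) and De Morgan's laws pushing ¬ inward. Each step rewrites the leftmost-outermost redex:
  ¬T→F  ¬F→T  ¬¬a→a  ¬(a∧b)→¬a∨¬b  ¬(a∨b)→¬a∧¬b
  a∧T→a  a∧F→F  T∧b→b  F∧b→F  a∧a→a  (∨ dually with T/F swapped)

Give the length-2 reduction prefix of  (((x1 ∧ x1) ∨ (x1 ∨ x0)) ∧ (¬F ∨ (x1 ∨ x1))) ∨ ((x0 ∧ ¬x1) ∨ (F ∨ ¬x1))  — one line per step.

  start: (((x1 ∧ x1) ∨ (x1 ∨ x0)) ∧ (¬F ∨ (x1 ∨ x1))) ∨ ((x0 ∧ ¬x1) ∨ (F ∨ ¬x1))
  →1  ((x1 ∨ (x1 ∨ x0)) ∧ (¬F ∨ (x1 ∨ x1))) ∨ ((x0 ∧ ¬x1) ∨ (F ∨ ¬x1))
  →2  ((x1 ∨ (x1 ∨ x0)) ∧ (T ∨ (x1 ∨ x1))) ∨ ((x0 ∧ ¬x1) ∨ (F ∨ ¬x1))

Answer: after 2 steps: ((x1 ∨ (x1 ∨ x0)) ∧ (T ∨ (x1 ∨ x1))) ∨ ((x0 ∧ ¬x1) ∨ (F ∨ ¬x1))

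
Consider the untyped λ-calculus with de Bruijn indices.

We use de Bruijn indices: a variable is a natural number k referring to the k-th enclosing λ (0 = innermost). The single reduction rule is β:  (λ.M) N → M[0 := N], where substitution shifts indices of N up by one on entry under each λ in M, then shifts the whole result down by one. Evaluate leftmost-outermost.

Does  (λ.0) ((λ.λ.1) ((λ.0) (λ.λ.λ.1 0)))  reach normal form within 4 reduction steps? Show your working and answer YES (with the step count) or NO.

Answer: YES — reaches normal form λ.λ.λ.λ.1 0 in 3 ≤ 4 steps

Reduction:
  start: (λ.0) ((λ.λ.1) ((λ.0) (λ.λ.λ.1 0)))
  [1] (λ.λ.1) ((λ.0) (λ.λ.λ.1 0))
  [2] λ.(λ.0) (λ.λ.λ.1 0)
  [3] λ.λ.λ.λ.1 0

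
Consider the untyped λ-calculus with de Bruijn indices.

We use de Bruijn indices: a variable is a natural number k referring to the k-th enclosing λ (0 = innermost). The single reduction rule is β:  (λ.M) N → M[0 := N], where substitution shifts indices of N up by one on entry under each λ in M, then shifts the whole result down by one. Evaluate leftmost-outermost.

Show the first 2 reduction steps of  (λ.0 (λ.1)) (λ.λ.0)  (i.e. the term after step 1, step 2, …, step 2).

Answer: after 2 steps: λ.0

Working:
  start: (λ.0 (λ.1)) (λ.λ.0)
  step 1: (λ.λ.0) (λ.λ.λ.0)
  step 2: λ.0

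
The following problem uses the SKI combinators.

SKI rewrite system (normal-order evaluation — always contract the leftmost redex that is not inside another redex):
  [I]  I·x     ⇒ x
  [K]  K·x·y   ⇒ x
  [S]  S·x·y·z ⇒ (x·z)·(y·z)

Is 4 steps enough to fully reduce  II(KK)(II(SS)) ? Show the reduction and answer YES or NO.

  start: II(KK)(II(SS))
  →1  I(KK)(II(SS))
  →2  KK(II(SS))
  →3  K

Answer: YES — reaches normal form K in 3 ≤ 4 steps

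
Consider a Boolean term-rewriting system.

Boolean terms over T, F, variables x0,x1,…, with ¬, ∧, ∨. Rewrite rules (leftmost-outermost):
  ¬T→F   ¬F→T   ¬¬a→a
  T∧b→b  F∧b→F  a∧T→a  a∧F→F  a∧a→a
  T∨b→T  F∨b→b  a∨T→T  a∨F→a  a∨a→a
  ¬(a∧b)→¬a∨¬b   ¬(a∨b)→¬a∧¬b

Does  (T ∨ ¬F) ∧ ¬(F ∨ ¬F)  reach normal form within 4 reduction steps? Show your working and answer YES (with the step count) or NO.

Answer: NO — after 4 steps the term is T ∧ ¬¬F, not yet normal

Derivation:
  start: (T ∨ ¬F) ∧ ¬(F ∨ ¬F)
  step 1: T ∧ ¬(F ∨ ¬F)
  step 2: ¬(F ∨ ¬F)
  step 3: ¬F ∧ ¬¬F
  step 4: T ∧ ¬¬F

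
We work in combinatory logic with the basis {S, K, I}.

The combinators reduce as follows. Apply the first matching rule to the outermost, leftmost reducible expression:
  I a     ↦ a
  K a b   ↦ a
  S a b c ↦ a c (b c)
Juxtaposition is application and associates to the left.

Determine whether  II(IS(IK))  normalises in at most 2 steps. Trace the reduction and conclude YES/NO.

  start: II(IS(IK))
  step 1: I(IS(IK))
  step 2: IS(IK)

Answer: NO — after 2 steps the term is IS(IK), not yet normal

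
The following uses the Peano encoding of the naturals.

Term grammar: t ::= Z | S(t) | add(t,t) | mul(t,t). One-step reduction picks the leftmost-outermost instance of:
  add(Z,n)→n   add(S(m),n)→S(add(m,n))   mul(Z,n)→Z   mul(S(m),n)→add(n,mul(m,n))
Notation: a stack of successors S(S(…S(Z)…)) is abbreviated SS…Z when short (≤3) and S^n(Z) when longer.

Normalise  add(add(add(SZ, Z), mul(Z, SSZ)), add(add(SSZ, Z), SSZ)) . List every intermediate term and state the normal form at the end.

  start: add(add(add(SZ, Z), mul(Z, SSZ)), add(add(SSZ, Z), SSZ))
  [1] add(add(S(add(Z, Z)), mul(Z, SSZ)), add(add(SSZ, Z), SSZ))
  [2] add(S(add(add(Z, Z), mul(Z, SSZ))), add(add(SSZ, Z), SSZ))
  [3] S(add(add(add(Z, Z), mul(Z, SSZ)), add(add(SSZ, Z), SSZ)))
  [4] S(add(add(Z, mul(Z, SSZ)), add(add(SSZ, Z), SSZ)))
  [5] S(add(mul(Z, SSZ), add(add(SSZ, Z), SSZ)))
  [6] S(add(Z, add(add(SSZ, Z), SSZ)))
  [7] S(add(add(SSZ, Z), SSZ))
  [8] S(add(S(add(SZ, Z)), SSZ))
  [9] S(S(add(add(SZ, Z), SSZ)))
  [10] S(S(add(S(add(Z, Z)), SSZ)))
  [11] S(S(S(add(add(Z, Z), SSZ))))
  [12] S(S(S(add(Z, SSZ))))
  [13] S^5(Z)

Answer: normal form = S^5(Z)  (in 13 steps)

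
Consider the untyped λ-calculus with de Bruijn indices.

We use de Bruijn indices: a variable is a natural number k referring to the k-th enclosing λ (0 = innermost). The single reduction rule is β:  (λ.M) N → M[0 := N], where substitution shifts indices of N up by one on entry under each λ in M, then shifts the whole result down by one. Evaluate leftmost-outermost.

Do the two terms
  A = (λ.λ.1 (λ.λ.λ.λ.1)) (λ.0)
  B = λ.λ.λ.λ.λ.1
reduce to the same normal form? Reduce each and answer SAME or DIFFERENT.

Term A:
  start: (λ.λ.1 (λ.λ.λ.λ.1)) (λ.0)
  [1] λ.(λ.0) (λ.λ.λ.λ.1)
  [2] λ.λ.λ.λ.λ.1

Term B:
  start: λ.λ.λ.λ.λ.1

Answer: SAME — A ⇓ λ.λ.λ.λ.λ.1, B ⇓ λ.λ.λ.λ.λ.1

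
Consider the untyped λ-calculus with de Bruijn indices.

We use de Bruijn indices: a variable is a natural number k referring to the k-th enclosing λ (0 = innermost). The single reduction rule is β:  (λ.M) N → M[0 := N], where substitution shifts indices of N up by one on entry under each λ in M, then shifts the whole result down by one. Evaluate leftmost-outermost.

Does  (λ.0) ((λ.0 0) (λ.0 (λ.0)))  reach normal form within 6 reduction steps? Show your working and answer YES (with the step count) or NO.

Answer: YES — reaches normal form λ.0 in 5 ≤ 6 steps

Reduction:
  start: (λ.0) ((λ.0 0) (λ.0 (λ.0)))
  [1] (λ.0 0) (λ.0 (λ.0))
  [2] (λ.0 (λ.0)) (λ.0 (λ.0))
  [3] (λ.0 (λ.0)) (λ.0)
  [4] (λ.0) (λ.0)
  [5] λ.0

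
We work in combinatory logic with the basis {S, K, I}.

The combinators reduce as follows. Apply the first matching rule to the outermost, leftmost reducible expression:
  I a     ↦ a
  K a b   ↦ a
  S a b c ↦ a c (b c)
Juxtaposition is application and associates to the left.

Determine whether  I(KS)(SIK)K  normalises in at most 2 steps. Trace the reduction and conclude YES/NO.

  start: I(KS)(SIK)K
  step 1: KS(SIK)K
  step 2: SK

Answer: YES — reaches normal form SK in 2 ≤ 2 steps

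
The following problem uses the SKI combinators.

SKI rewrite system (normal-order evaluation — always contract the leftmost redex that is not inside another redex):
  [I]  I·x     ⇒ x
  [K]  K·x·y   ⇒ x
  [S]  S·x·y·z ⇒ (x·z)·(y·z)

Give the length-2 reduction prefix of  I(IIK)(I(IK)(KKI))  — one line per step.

  start: I(IIK)(I(IK)(KKI))
  step 1: IIK(I(IK)(KKI))
  step 2: IK(I(IK)(KKI))

Answer: after 2 steps: IK(I(IK)(KKI))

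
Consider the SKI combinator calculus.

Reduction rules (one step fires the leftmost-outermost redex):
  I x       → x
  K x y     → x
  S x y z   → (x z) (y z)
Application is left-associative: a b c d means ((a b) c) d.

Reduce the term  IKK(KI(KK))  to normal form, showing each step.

Answer: normal form = K  (in 2 steps)

Derivation:
  start: IKK(KI(KK))
  →1  KK(KI(KK))
  →2  K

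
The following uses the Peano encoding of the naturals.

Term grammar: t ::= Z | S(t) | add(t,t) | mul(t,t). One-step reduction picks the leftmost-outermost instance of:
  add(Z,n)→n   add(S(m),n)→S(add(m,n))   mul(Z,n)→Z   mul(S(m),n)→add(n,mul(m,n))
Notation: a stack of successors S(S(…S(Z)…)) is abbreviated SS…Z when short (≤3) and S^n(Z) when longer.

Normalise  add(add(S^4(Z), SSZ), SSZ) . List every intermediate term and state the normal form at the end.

Answer: normal form = S^8(Z)  (in 12 steps)

Reduction:
  start: add(add(S^4(Z), SSZ), SSZ)
  step 1: add(S(add(SSSZ, SSZ)), SSZ)
  step 2: S(add(add(SSSZ, SSZ), SSZ))
  step 3: S(add(S(add(SSZ, SSZ)), SSZ))
  step 4: S(S(add(add(SSZ, SSZ), SSZ)))
  step 5: S(S(add(S(add(SZ, SSZ)), SSZ)))
  step 6: S(S(S(add(add(SZ, SSZ), SSZ))))
  step 7: S(S(S(add(S(add(Z, SSZ)), SSZ))))
  step 8: S(S(S(S(add(add(Z, SSZ), SSZ)))))
  step 9: S(S(S(S(add(SSZ, SSZ)))))
  step 10: S(S(S(S(S(add(SZ, SSZ))))))
  step 11: S(S(S(S(S(S(add(Z, SSZ)))))))
  step 12: S^8(Z)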